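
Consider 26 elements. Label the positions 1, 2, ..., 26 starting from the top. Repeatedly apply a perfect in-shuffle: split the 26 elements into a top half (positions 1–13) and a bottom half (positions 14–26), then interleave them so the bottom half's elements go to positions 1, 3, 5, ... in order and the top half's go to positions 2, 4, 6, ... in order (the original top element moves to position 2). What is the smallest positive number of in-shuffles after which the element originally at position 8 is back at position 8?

Follow position 8 under repeated in-shuffles:
8 → 16 → 5 → 10 → 20 → 13 → 26 → 25 → 23 → 19 → 11 → 22 → 17 → 7 → 14 → 1 → 2 → 4 → 8
It first returns after 18 in-shuffles.

18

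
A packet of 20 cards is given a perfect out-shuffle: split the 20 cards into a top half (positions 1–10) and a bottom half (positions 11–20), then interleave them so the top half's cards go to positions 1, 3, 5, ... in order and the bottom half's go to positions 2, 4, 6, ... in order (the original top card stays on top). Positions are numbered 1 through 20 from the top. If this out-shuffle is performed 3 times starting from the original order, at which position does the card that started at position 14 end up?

10

Track the card's position through each out-shuffle:
14 → 8 → 15 → 10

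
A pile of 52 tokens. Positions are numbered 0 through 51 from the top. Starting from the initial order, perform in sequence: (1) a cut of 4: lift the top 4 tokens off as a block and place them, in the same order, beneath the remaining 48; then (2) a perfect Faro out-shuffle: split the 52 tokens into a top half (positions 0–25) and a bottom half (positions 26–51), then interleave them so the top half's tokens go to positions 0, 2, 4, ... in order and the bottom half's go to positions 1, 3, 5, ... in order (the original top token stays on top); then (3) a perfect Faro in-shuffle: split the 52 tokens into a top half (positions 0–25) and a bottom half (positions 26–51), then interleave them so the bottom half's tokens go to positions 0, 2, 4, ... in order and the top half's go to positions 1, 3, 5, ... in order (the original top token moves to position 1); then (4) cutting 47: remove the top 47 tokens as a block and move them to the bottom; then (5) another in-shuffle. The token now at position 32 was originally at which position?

13

Undo the operations in reverse order, starting from position 32:
  undo op 5 (in-shuffle, from bottom half): 32 ← 42
  undo op 4 (cut 47): 42 ← 37
  undo op 3 (in-shuffle, from top half): 37 ← 18
  undo op 2 (out-shuffle, from top half): 18 ← 9
  undo op 1 (cut 4): 9 ← 13
So the token at position 32 came from original position 13.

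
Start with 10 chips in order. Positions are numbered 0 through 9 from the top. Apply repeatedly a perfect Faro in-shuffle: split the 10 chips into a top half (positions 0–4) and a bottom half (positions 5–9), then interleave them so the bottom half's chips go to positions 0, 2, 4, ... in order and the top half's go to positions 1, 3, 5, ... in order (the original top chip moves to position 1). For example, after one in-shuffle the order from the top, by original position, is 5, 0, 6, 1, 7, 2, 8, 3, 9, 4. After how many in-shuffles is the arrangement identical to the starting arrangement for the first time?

10

The in-shuffle permutes the 10 positions with cycle lengths [10].
Every chip is home exactly when every cycle has completed a whole number of laps, i.e. after lcm(10) = 10 in-shuffles.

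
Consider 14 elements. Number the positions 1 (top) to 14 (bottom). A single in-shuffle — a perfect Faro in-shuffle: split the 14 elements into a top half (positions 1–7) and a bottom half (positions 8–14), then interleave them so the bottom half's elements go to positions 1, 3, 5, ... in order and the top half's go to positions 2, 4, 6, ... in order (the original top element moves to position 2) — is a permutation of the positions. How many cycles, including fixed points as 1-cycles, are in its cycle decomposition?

4

Trace each unvisited position around until it returns:
(1 2 4 8) (3 6 12 9) (5 10) (7 14 13 11)
4 cycles in total.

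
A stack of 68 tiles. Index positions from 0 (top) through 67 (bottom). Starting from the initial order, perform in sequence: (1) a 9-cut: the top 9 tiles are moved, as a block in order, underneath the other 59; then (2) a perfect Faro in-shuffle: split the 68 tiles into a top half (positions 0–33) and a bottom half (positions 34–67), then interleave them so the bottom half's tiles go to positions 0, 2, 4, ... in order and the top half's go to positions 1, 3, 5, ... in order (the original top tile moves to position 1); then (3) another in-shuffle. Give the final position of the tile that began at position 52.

37

Track the tile from position 52 forward through each operation:
  after op 1 (cut 9): 52 → 43
  after op 2 (in-shuffle): 43 → 18
  after op 3 (in-shuffle): 18 → 37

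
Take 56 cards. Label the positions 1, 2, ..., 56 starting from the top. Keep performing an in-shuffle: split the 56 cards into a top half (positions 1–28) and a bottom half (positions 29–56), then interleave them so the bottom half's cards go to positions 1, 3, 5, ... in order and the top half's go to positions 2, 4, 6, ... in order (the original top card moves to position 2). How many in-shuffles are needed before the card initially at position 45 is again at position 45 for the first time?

Follow position 45 under repeated in-shuffles:
45 → 33 → 9 → 18 → 36 → 15 → 30 → 3 → 6 → 12 → 24 → 48 → 39 → 21 → 42 → 27 → 54 → 51 → 45
It first returns after 18 in-shuffles.

18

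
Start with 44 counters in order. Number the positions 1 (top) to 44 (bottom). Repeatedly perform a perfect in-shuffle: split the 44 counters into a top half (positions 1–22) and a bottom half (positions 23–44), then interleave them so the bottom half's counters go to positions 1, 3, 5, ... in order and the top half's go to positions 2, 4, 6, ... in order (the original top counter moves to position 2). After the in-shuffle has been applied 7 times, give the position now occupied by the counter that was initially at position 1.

38

Track the counter's position through each in-shuffle:
1 → 2 → 4 → 8 → 16 → 32 → 19 → 38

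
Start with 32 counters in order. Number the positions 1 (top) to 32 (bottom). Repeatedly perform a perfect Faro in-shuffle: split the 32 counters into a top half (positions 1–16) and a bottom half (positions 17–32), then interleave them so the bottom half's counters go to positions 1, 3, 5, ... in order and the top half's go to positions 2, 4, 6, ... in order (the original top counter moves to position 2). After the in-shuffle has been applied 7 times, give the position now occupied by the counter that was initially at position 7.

5

Track the counter's position through each in-shuffle:
7 → 14 → 28 → 23 → 13 → 26 → 19 → 5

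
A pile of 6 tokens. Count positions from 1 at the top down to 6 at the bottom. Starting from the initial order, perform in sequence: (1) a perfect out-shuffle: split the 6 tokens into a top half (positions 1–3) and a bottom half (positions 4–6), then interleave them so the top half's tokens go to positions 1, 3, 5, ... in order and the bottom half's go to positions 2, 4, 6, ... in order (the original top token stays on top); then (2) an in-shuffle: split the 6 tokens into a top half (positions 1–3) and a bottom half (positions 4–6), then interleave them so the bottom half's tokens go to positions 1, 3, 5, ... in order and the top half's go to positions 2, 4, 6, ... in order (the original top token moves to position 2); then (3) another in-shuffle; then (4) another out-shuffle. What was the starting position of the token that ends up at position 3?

Undo the operations in reverse order, starting from position 3:
  undo op 4 (out-shuffle, from top half): 3 ← 2
  undo op 3 (in-shuffle, from top half): 2 ← 1
  undo op 2 (in-shuffle, from bottom half): 1 ← 4
  undo op 1 (out-shuffle, from bottom half): 4 ← 5
So the token at position 3 came from original position 5.

5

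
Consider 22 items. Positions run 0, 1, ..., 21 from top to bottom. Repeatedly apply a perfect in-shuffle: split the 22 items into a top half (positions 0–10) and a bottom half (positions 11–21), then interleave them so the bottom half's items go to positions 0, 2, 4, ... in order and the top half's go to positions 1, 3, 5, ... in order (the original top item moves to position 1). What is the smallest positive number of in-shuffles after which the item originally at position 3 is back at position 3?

Follow position 3 under repeated in-shuffles:
3 → 7 → 15 → 8 → 17 → 12 → 2 → 5 → 11 → 0 → 1 → 3
It first returns after 11 in-shuffles.

11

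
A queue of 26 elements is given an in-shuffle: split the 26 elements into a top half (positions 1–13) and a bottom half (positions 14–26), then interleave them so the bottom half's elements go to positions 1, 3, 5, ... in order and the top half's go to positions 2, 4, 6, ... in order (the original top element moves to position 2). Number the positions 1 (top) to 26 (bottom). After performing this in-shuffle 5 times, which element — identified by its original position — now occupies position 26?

Work backwards from position 26, undoing one in-shuffle at a time:
26 ← 13 ← 20 ← 10 ← 5 ← 16
So the element now at position 26 started at position 16.

16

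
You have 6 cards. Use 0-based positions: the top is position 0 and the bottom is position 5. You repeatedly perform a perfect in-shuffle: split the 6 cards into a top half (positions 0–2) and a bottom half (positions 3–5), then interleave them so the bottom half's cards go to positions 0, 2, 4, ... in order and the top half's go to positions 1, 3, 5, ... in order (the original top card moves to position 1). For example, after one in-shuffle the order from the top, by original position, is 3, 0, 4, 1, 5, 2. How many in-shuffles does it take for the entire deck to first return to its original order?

3

The in-shuffle permutes the 6 positions with cycle lengths [3, 3].
Every card is home exactly when every cycle has completed a whole number of laps, i.e. after lcm(3) = 3 in-shuffles.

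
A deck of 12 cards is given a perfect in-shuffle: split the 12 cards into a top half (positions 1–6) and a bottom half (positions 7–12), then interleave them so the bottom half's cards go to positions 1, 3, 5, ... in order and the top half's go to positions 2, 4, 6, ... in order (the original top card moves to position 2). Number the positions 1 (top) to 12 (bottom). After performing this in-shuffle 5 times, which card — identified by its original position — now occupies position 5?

Work backwards from position 5, undoing one in-shuffle at a time:
5 ← 9 ← 11 ← 12 ← 6 ← 3
So the card now at position 5 started at position 3.

3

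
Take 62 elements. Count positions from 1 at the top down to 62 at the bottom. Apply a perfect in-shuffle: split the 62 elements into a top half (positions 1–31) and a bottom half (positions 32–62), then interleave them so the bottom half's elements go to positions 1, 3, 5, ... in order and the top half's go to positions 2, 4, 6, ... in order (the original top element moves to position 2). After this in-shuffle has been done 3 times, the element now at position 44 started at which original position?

37

Work backwards from position 44, undoing one in-shuffle at a time:
44 ← 22 ← 11 ← 37
So the element now at position 44 started at position 37.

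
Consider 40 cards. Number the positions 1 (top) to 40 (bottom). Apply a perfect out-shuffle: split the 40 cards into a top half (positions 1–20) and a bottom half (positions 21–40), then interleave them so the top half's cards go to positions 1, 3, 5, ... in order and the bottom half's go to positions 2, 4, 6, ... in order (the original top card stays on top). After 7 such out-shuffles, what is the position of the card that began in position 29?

Track the card's position through each out-shuffle:
29 → 18 → 35 → 30 → 20 → 39 → 38 → 36

36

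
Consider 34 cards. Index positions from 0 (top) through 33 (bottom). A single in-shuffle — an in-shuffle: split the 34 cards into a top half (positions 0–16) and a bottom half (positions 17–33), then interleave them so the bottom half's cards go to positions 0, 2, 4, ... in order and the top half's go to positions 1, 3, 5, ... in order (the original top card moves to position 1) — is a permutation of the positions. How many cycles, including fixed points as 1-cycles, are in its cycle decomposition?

Trace each unvisited position around until it returns:
(0 1 3 7 15 31 ... len 12) (2 5 11 23 12 25 ... len 12) (4 9 19) (6 13 27 20) (14 29 24)
5 cycles in total.

5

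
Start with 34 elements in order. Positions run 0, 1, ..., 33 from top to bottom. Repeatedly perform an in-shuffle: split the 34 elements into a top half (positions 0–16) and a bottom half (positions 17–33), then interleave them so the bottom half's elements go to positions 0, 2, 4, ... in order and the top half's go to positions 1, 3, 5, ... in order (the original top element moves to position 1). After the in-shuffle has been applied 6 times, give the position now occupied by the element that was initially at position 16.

Track the element's position through each in-shuffle:
16 → 33 → 32 → 30 → 26 → 18 → 2

2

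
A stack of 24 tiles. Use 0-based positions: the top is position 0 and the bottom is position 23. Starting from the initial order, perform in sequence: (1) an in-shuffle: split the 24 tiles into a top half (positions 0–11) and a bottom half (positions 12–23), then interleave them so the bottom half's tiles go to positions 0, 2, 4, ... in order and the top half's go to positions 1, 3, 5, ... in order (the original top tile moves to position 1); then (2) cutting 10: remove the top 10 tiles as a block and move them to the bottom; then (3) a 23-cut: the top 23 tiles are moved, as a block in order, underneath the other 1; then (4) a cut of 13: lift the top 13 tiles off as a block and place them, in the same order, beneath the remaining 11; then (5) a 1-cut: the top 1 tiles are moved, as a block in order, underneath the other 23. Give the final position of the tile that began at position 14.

5

Track the tile from position 14 forward through each operation:
  after op 1 (in-shuffle): 14 → 4
  after op 2 (cut 10): 4 → 18
  after op 3 (cut 23): 18 → 19
  after op 4 (cut 13): 19 → 6
  after op 5 (cut 1): 6 → 5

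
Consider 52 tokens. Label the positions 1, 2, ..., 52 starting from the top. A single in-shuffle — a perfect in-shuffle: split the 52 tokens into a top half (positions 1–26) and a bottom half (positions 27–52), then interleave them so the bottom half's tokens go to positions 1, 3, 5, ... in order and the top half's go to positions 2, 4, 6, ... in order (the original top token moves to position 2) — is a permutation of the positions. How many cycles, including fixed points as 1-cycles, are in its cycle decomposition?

1

Trace each unvisited position around until it returns:
(1 2 4 8 16 32 ... len 52)
1 cycle in total.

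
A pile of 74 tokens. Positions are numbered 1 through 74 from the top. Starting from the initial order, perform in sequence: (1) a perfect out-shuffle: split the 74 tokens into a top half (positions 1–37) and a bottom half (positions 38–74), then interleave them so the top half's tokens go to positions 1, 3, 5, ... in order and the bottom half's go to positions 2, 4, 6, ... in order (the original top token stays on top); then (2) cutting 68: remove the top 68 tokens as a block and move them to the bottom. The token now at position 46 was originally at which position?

57

Undo the operations in reverse order, starting from position 46:
  undo op 2 (cut 68): 46 ← 40
  undo op 1 (out-shuffle, from bottom half): 40 ← 57
So the token at position 46 came from original position 57.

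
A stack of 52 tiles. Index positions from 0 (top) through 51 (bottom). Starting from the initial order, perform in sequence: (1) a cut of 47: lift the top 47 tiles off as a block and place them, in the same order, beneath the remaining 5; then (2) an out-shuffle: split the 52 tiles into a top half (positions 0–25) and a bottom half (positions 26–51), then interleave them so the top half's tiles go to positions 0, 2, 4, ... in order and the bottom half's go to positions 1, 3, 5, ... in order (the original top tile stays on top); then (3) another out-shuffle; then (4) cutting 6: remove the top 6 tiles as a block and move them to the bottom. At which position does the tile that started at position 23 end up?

Track the tile from position 23 forward through each operation:
  after op 1 (cut 47): 23 → 28
  after op 2 (out-shuffle): 28 → 5
  after op 3 (out-shuffle): 5 → 10
  after op 4 (cut 6): 10 → 4

4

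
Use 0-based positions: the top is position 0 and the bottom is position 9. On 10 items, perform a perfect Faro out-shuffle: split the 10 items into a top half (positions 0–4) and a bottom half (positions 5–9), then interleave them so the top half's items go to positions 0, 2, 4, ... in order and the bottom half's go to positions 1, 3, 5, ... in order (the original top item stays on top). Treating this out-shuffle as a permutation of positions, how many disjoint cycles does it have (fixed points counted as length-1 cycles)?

4

Trace each unvisited position around until it returns:
(0) (1 2 4 8 7 5) (3 6) (9)
4 cycles in total.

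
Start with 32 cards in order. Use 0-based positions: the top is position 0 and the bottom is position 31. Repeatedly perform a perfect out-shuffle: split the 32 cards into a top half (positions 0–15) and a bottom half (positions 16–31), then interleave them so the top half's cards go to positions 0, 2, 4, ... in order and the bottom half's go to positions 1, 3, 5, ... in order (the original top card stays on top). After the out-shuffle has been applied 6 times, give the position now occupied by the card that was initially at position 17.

3

Track the card's position through each out-shuffle:
17 → 3 → 6 → 12 → 24 → 17 → 3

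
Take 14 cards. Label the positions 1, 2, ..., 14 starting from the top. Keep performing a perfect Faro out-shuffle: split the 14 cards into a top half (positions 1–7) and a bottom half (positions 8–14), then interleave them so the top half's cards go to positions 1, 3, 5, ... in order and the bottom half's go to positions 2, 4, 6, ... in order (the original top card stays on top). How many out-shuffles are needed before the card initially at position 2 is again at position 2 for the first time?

12

Follow position 2 under repeated out-shuffles:
2 → 3 → 5 → 9 → 4 → 7 → 13 → 12 → 10 → 6 → 11 → 8 → 2
It first returns after 12 out-shuffles.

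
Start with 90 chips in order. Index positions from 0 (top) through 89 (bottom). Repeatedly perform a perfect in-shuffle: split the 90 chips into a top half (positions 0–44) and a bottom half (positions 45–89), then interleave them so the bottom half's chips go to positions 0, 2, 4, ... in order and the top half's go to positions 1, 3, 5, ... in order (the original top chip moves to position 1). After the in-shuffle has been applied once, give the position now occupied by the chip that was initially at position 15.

Track the chip's position through each in-shuffle:
15 → 31

31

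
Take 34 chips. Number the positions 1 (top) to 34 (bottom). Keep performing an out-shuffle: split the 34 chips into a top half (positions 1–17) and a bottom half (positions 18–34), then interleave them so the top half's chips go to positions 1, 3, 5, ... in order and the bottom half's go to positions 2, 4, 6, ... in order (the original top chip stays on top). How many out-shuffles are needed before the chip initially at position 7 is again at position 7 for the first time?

10

Follow position 7 under repeated out-shuffles:
7 → 13 → 25 → 16 → 31 → 28 → 22 → 10 → 19 → 4 → 7
It first returns after 10 out-shuffles.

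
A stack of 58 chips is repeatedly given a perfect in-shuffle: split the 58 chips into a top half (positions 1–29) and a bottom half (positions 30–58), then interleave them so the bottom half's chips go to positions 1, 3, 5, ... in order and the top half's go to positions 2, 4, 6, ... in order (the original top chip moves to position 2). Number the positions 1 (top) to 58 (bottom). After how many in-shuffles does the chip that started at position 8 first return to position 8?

Follow position 8 under repeated in-shuffles:
8 → 16 → 32 → 5 → 10 → 20 → 40 → 21 → ... → 8 (length 58)
It first returns after 58 in-shuffles.

58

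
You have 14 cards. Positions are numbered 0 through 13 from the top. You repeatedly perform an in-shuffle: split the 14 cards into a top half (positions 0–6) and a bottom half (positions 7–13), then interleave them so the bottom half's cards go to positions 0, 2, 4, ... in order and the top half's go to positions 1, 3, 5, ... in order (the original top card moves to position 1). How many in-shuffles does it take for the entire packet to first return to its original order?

4

The in-shuffle permutes the 14 positions with cycle lengths [2, 4, 4, 4].
Every card is home exactly when every cycle has completed a whole number of laps, i.e. after lcm(2, 4) = 4 in-shuffles.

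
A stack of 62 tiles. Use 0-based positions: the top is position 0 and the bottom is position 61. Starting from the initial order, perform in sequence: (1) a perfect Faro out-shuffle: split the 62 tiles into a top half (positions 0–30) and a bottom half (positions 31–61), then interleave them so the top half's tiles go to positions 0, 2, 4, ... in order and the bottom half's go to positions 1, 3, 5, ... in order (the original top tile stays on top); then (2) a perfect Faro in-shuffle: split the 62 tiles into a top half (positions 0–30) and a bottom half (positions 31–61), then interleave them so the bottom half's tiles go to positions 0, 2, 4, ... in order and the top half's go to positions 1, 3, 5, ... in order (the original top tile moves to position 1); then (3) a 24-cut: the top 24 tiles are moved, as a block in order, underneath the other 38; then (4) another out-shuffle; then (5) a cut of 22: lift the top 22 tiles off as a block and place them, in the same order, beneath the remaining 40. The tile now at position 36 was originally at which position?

13

Undo the operations in reverse order, starting from position 36:
  undo op 5 (cut 22): 36 ← 58
  undo op 4 (out-shuffle, from top half): 58 ← 29
  undo op 3 (cut 24): 29 ← 53
  undo op 2 (in-shuffle, from top half): 53 ← 26
  undo op 1 (out-shuffle, from top half): 26 ← 13
So the tile at position 36 came from original position 13.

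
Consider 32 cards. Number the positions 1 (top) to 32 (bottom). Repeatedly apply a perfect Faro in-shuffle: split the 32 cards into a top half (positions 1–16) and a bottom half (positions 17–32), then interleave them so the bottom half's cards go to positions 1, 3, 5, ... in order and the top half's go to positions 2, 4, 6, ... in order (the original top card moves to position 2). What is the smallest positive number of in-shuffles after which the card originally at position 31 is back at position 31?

Follow position 31 under repeated in-shuffles:
31 → 29 → 25 → 17 → 1 → 2 → 4 → 8 → 16 → 32 → 31
It first returns after 10 in-shuffles.

10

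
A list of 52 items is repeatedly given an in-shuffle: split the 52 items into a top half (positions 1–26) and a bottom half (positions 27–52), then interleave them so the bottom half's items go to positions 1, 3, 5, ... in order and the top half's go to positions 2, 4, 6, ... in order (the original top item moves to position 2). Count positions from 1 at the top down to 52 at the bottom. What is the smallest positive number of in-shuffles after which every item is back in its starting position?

52

The in-shuffle permutes the 52 positions with cycle lengths [52].
Every item is home exactly when every cycle has completed a whole number of laps, i.e. after lcm(52) = 52 in-shuffles.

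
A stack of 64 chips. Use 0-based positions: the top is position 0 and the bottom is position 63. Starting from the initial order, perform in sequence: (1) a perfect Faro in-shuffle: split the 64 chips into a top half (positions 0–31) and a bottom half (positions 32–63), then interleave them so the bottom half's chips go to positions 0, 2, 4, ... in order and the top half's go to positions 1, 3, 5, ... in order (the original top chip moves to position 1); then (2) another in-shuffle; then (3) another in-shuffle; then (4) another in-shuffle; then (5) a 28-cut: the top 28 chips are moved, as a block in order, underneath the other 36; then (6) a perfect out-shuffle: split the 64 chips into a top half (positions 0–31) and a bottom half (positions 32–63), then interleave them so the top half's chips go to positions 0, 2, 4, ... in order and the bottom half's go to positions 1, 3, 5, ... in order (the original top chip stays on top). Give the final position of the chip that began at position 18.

30

Track the chip from position 18 forward through each operation:
  after op 1 (in-shuffle): 18 → 37
  after op 2 (in-shuffle): 37 → 10
  after op 3 (in-shuffle): 10 → 21
  after op 4 (in-shuffle): 21 → 43
  after op 5 (cut 28): 43 → 15
  after op 6 (out-shuffle): 15 → 30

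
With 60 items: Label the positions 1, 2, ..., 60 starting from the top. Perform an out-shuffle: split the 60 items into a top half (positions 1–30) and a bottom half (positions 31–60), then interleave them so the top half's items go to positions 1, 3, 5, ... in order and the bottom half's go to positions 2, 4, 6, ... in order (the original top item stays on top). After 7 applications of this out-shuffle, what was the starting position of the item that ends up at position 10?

55

Work backwards from position 10, undoing one out-shuffle at a time:
10 ← 35 ← 18 ← 39 ← 20 ← 40 ← 50 ← 55
So the item now at position 10 started at position 55.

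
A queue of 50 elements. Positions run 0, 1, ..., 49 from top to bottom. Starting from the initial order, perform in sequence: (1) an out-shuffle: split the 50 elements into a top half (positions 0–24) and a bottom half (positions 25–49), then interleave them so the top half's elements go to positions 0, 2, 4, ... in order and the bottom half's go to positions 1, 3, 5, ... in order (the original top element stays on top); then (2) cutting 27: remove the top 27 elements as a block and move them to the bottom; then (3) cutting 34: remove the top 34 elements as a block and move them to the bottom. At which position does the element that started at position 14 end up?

Track the element from position 14 forward through each operation:
  after op 1 (out-shuffle): 14 → 28
  after op 2 (cut 27): 28 → 1
  after op 3 (cut 34): 1 → 17

17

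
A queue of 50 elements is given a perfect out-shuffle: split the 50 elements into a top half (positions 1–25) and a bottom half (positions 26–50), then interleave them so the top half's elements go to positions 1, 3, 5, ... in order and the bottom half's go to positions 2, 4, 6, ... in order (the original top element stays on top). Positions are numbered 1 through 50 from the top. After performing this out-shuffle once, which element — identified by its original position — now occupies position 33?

Work backwards from position 33, undoing one out-shuffle at a time:
33 ← 17
So the element now at position 33 started at position 17.

17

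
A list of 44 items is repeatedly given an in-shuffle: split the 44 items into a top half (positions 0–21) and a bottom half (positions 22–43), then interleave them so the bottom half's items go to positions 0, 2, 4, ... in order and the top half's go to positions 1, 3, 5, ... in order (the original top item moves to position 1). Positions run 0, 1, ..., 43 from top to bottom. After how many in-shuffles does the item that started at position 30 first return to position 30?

12

Follow position 30 under repeated in-shuffles:
30 → 16 → 33 → 22 → 0 → 1 → 3 → 7 → 15 → 31 → 18 → 37 → 30
It first returns after 12 in-shuffles.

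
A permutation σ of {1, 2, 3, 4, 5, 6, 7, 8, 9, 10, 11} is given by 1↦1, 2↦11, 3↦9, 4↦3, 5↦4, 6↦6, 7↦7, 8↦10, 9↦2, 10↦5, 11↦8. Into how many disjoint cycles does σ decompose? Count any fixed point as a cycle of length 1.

4

Cycle decomposition: (1) (2 11 8 10 5 4 3 9) (6) (7).
4 cycles.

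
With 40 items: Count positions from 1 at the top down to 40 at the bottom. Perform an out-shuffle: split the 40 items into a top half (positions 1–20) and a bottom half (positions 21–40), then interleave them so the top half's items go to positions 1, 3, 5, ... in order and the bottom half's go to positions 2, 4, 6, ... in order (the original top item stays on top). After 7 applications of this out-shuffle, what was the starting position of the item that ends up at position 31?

Work backwards from position 31, undoing one out-shuffle at a time:
31 ← 16 ← 28 ← 34 ← 37 ← 19 ← 10 ← 25
So the item now at position 31 started at position 25.

25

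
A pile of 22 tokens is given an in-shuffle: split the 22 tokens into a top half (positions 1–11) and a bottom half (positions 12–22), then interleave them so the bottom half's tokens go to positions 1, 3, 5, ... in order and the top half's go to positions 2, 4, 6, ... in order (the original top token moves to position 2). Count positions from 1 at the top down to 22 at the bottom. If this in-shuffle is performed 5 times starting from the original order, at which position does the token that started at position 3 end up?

4

Track the token's position through each in-shuffle:
3 → 6 → 12 → 1 → 2 → 4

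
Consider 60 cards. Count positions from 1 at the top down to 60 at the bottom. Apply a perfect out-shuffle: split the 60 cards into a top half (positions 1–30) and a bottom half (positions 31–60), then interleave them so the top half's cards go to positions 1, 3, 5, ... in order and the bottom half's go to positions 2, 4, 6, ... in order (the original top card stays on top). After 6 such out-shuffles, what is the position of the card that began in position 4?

16

Track the card's position through each out-shuffle:
4 → 7 → 13 → 25 → 49 → 38 → 16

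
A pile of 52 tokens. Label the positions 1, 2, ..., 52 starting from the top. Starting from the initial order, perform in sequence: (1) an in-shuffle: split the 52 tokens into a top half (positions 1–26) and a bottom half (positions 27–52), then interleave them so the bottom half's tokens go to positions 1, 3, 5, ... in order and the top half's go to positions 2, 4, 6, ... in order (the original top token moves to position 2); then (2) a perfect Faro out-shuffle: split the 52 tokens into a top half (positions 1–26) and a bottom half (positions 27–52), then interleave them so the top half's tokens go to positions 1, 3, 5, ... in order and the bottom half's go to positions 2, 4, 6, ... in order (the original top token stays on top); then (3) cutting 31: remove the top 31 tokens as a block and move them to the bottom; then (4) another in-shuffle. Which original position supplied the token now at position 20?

37

Undo the operations in reverse order, starting from position 20:
  undo op 4 (in-shuffle, from top half): 20 ← 10
  undo op 3 (cut 31): 10 ← 41
  undo op 2 (out-shuffle, from top half): 41 ← 21
  undo op 1 (in-shuffle, from bottom half): 21 ← 37
So the token at position 20 came from original position 37.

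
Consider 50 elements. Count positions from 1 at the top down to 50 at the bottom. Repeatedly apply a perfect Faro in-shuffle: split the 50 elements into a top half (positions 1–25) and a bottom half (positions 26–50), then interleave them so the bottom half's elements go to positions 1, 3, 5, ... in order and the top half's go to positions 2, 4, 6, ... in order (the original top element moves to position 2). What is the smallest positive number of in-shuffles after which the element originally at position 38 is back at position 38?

Follow position 38 under repeated in-shuffles:
38 → 25 → 50 → 49 → 47 → 43 → 35 → 19 → 38
It first returns after 8 in-shuffles.

8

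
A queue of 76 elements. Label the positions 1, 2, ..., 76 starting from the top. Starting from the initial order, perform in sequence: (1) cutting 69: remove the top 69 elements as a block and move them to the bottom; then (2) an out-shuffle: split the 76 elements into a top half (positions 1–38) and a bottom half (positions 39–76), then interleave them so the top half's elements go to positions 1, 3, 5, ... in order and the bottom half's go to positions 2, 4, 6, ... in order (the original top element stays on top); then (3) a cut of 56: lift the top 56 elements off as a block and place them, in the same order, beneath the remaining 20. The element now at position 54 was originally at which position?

48

Undo the operations in reverse order, starting from position 54:
  undo op 3 (cut 56): 54 ← 34
  undo op 2 (out-shuffle, from bottom half): 34 ← 55
  undo op 1 (cut 69): 55 ← 48
So the element at position 54 came from original position 48.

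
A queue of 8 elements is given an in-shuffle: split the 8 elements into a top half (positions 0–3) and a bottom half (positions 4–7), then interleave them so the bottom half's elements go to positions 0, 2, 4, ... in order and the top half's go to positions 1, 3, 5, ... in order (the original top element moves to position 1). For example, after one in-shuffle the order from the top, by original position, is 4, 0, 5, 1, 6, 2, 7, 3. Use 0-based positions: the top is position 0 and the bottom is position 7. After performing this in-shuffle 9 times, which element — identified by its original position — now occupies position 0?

Work backwards from position 0, undoing one in-shuffle at a time:
0 ← 4 ← 6 ← 7 ← 3 ← 1 ← 0 ← 4 ← 6 ← 7
So the element now at position 0 started at position 7.

7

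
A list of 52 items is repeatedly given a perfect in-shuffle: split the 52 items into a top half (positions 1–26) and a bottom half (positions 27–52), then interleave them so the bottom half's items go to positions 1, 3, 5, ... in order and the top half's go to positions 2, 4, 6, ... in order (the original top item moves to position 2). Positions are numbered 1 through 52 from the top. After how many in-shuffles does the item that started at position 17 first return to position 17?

Follow position 17 under repeated in-shuffles:
17 → 34 → 15 → 30 → 7 → 14 → 28 → 3 → ... → 17 (length 52)
It first returns after 52 in-shuffles.

52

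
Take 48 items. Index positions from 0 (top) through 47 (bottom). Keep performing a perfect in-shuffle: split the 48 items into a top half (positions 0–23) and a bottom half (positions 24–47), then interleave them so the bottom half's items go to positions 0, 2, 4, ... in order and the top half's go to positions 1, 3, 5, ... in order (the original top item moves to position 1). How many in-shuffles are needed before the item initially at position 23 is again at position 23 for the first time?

21

Follow position 23 under repeated in-shuffles:
23 → 47 → 46 → 44 → 40 → 32 → 16 → 33 → ... → 23 (length 21)
It first returns after 21 in-shuffles.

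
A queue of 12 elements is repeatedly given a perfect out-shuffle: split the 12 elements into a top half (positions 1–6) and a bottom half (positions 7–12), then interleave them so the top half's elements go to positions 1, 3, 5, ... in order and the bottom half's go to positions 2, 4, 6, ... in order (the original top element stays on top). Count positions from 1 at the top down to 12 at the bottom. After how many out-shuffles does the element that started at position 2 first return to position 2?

Follow position 2 under repeated out-shuffles:
2 → 3 → 5 → 9 → 6 → 11 → 10 → 8 → 4 → 7 → 2
It first returns after 10 out-shuffles.

10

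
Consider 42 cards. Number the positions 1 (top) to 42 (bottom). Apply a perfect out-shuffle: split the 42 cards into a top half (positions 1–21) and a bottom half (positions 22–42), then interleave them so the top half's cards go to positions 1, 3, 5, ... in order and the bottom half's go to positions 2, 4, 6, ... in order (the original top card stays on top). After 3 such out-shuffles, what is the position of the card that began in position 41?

34

Track the card's position through each out-shuffle:
41 → 40 → 38 → 34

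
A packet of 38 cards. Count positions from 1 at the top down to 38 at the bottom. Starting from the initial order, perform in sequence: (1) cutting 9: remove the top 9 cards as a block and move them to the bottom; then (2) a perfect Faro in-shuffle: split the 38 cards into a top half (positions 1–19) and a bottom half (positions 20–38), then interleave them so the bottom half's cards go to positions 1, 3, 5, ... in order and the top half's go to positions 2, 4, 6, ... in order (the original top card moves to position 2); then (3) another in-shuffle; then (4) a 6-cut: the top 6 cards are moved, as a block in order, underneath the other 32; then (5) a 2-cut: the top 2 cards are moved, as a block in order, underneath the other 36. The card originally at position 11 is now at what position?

Track the card from position 11 forward through each operation:
  after op 1 (cut 9): 11 → 2
  after op 2 (in-shuffle): 2 → 4
  after op 3 (in-shuffle): 4 → 8
  after op 4 (cut 6): 8 → 2
  after op 5 (cut 2): 2 → 38

38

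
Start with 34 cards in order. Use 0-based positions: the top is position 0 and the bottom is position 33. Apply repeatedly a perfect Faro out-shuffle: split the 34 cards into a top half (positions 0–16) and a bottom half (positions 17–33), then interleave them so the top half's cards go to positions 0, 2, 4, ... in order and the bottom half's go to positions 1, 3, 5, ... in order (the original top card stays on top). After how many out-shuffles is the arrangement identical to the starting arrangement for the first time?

10

The out-shuffle permutes the 34 positions with cycle lengths [1, 1, 2, 10, 10, 10].
Every card is home exactly when every cycle has completed a whole number of laps, i.e. after lcm(1, 2, 10) = 10 out-shuffles.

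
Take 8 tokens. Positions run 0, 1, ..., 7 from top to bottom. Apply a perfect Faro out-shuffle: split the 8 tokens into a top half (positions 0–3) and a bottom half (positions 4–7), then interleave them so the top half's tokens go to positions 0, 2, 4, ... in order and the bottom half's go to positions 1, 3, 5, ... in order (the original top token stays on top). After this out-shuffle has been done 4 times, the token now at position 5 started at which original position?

Work backwards from position 5, undoing one out-shuffle at a time:
5 ← 6 ← 3 ← 5 ← 6
So the token now at position 5 started at position 6.

6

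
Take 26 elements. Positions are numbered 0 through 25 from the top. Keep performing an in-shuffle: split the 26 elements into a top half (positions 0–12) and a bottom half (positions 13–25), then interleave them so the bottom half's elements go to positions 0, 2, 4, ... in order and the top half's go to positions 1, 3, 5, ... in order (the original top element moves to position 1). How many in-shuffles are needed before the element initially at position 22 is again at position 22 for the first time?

18

Follow position 22 under repeated in-shuffles:
22 → 18 → 10 → 21 → 16 → 6 → 13 → 0 → 1 → 3 → 7 → 15 → 4 → 9 → 19 → 12 → 25 → 24 → 22
It first returns after 18 in-shuffles.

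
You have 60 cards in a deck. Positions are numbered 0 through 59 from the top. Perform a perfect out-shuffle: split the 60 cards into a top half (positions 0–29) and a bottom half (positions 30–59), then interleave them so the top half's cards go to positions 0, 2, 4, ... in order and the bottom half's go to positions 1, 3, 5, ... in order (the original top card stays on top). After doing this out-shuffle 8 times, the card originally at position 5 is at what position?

41

Track the card's position through each out-shuffle:
5 → 10 → 20 → 40 → 21 → 42 → 25 → 50 → 41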